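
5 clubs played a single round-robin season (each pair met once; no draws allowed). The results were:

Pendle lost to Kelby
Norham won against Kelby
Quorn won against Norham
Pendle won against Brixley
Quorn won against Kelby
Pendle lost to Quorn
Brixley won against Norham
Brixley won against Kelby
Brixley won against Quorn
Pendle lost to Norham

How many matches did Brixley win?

3

Brixley's results: beat Kelby, Norham, Quorn; lost to Pendle.
That is 3 wins.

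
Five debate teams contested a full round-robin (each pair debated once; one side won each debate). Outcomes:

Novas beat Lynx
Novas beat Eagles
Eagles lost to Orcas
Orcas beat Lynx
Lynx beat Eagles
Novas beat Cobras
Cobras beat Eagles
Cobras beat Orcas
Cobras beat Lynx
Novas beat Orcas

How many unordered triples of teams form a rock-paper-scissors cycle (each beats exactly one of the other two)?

0

Win totals: Cobras 3, Eagles 0, Novas 4, Lynx 1, Orcas 2.
A team with w wins dominates both others in C(w,2) triples; summing gives 3 + 0 + 6 + 0 + 1 = 10 transitive triples.
Total triples C(5,3) = 10, so cyclic triples = 10 − 10 = 0.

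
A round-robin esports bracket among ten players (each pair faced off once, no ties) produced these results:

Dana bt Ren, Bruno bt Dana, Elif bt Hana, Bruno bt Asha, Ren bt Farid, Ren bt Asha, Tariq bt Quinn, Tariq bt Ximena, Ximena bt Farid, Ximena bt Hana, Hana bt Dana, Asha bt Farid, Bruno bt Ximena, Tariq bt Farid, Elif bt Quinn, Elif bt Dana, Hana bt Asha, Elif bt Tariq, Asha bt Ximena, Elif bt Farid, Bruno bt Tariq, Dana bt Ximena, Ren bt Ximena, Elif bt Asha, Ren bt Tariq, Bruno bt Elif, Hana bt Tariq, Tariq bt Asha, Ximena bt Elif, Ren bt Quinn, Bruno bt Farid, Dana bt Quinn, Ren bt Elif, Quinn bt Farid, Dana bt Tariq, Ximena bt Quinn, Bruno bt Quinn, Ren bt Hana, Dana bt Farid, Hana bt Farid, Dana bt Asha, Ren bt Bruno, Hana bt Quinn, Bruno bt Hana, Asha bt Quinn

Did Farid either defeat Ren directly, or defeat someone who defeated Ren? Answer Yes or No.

Farid did not beat Ren directly.
Farid beat no one, so there is no intermediate player.

No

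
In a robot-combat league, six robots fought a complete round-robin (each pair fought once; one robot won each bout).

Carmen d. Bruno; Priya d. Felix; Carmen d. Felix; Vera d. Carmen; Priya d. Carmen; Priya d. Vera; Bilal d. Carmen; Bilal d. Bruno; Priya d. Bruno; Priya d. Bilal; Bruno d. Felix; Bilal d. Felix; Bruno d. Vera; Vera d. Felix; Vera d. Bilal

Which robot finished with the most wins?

Priya

Win totals: Bilal 3, Carmen 2, Priya 5, Bruno 2, Vera 3, Felix 0.
Priya leads with 5 wins (next highest: 3).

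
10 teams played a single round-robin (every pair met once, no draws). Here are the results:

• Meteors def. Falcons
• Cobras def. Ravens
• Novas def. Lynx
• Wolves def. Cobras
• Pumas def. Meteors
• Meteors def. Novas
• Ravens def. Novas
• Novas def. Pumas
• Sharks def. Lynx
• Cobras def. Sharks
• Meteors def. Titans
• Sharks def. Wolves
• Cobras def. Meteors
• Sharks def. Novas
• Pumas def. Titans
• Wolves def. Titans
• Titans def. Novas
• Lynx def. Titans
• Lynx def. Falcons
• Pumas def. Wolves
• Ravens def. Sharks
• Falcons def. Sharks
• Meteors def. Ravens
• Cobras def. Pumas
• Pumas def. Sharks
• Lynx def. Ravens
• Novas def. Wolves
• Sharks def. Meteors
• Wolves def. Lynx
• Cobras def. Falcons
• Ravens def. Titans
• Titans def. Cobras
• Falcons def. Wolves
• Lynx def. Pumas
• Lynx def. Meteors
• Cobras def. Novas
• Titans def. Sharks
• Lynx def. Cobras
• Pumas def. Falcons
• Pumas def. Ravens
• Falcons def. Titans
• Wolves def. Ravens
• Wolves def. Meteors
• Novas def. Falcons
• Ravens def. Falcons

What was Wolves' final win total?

5

Wolves' results: beat Ravens, Titans, Cobras, Meteors, Lynx; lost to Pumas, Sharks, Falcons, Novas.
That is 5 wins.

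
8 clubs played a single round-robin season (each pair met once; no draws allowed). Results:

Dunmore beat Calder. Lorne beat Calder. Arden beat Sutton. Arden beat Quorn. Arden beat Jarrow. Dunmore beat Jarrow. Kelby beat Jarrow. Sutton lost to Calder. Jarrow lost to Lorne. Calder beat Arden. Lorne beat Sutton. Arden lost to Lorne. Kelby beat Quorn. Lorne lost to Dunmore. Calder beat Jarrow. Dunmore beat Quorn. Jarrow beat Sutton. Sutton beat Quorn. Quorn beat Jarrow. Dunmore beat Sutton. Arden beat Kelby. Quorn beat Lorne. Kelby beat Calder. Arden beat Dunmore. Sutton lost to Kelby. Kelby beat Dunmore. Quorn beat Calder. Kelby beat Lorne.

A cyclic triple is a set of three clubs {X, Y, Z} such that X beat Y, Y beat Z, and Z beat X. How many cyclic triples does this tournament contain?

9

Win totals: Lorne 4, Arden 5, Jarrow 1, Sutton 1, Calder 3, Quorn 3, Kelby 6, Dunmore 5.
A club with w wins dominates both others in C(w,2) triples; summing gives 6 + 10 + 0 + 0 + 3 + 3 + 15 + 10 = 47 transitive triples.
Total triples C(8,3) = 56, so cyclic triples = 56 − 47 = 9.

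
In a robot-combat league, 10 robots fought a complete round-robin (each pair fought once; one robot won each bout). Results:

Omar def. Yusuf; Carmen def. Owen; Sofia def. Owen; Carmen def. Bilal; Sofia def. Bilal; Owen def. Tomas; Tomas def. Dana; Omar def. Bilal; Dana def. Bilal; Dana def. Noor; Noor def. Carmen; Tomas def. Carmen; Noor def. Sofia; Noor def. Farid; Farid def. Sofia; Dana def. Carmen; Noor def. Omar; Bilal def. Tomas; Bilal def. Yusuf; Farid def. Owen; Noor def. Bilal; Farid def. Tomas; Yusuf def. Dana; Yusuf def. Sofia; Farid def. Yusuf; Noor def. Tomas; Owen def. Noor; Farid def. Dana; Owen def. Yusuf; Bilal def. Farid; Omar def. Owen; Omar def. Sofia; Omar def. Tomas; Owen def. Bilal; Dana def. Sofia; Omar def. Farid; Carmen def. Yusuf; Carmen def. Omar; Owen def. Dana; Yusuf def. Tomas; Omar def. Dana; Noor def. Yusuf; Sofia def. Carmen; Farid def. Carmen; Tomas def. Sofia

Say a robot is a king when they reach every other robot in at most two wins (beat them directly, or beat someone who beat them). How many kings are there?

7

Farid reaches everyone (king).
Dana reaches everyone (king).
Omar reaches everyone (king).
Owen reaches everyone (king).
Carmen reaches everyone (king).
Yusuf cannot reach Farid, Omar in two steps.
Sofia reaches everyone (king).
Bilal cannot reach Omar, Noor in two steps.
Noor reaches everyone (king).
Tomas cannot reach Farid in two steps.
Kings: Farid, Dana, Omar, Owen, Carmen, Sofia, Noor — 7.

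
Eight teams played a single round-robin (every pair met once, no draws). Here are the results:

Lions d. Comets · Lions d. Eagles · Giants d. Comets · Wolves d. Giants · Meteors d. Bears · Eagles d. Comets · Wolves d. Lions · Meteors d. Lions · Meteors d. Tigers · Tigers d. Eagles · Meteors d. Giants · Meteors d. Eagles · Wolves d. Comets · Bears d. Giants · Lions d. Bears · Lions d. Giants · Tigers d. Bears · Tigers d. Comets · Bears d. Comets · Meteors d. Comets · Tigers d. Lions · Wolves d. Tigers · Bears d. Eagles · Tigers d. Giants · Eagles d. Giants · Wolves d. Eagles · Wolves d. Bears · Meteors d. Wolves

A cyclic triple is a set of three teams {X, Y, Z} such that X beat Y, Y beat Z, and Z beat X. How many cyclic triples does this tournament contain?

0

Win totals: Lions 4, Eagles 2, Bears 3, Giants 1, Wolves 6, Comets 0, Tigers 5, Meteors 7.
A team with w wins dominates both others in C(w,2) triples; summing gives 6 + 1 + 3 + 0 + 15 + 0 + 10 + 21 = 56 transitive triples.
Total triples C(8,3) = 56, so cyclic triples = 56 − 56 = 0.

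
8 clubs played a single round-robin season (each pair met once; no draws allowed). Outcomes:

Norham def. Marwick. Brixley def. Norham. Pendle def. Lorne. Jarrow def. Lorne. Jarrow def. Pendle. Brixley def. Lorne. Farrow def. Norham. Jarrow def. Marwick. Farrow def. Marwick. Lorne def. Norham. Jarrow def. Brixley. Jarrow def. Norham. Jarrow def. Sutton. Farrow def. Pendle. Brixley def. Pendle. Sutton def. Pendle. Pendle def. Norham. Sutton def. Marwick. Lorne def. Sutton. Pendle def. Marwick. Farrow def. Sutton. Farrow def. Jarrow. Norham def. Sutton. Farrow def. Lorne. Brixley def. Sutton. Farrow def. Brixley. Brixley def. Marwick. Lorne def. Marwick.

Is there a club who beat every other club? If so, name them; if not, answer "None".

Farrow

Farrow has 7 wins out of 7 opponents — a perfect record.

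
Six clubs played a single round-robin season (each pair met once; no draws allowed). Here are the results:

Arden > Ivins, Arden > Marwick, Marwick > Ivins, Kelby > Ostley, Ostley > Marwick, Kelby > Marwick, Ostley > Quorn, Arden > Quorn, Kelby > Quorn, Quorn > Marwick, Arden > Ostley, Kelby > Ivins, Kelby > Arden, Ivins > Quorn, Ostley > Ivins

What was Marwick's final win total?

1

Marwick's results: beat Ivins; lost to Kelby, Quorn, Arden, Ostley.
That is 1 win.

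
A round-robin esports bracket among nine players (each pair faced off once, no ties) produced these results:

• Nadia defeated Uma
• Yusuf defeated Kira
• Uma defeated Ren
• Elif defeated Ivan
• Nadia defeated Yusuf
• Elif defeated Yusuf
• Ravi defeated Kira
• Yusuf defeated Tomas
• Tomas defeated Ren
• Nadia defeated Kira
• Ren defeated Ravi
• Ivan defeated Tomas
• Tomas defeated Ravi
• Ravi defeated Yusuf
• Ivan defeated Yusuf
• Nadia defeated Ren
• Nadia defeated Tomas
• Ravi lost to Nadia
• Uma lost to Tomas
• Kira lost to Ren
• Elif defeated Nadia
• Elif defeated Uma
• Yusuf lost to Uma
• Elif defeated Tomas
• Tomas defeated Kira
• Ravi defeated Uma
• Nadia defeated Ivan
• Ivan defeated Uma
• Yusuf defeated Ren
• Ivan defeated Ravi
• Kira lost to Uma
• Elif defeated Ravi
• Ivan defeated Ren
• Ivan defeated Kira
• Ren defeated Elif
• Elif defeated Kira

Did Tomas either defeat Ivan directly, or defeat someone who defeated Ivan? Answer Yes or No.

No

Tomas did not beat Ivan directly.
Tomas beat Ren, Ravi, Uma, Kira, but each of them lost to Ivan. No two-step path.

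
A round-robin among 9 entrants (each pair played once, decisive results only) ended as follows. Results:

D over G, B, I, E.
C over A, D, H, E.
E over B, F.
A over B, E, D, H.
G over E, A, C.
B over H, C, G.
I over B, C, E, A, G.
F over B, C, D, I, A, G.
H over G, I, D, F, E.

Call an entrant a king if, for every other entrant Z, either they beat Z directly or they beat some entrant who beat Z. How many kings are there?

A reaches everyone (king).
B reaches everyone (king).
C reaches everyone (king).
D reaches everyone (king).
E reaches everyone (king).
F reaches everyone (king).
G cannot reach I in two steps.
H reaches everyone (king).
I reaches everyone (king).
Kings: A, B, C, D, E, F, H, I — 8.

8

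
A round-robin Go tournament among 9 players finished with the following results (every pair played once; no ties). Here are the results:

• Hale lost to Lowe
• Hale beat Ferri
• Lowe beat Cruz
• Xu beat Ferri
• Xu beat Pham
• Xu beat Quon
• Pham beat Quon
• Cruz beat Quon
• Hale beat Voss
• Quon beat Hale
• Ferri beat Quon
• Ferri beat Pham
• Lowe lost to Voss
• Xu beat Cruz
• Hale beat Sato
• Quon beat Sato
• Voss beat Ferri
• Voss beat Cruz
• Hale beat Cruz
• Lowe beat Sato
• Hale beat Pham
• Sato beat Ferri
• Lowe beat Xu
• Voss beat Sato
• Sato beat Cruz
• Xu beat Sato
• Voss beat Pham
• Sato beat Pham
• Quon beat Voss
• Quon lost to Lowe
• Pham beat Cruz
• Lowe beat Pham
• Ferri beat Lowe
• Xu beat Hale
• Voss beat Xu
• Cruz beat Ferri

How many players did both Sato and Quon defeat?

Sato beat: Cruz, Ferri, Pham.
Quon beat: Sato, Hale, Voss.
No one was beaten by both.

0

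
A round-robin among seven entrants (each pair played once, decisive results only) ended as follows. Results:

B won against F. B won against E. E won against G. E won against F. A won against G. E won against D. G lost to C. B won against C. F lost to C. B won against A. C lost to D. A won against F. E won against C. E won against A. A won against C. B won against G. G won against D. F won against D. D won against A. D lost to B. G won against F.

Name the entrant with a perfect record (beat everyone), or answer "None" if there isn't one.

B

B has 6 wins out of 6 opponents — a perfect record.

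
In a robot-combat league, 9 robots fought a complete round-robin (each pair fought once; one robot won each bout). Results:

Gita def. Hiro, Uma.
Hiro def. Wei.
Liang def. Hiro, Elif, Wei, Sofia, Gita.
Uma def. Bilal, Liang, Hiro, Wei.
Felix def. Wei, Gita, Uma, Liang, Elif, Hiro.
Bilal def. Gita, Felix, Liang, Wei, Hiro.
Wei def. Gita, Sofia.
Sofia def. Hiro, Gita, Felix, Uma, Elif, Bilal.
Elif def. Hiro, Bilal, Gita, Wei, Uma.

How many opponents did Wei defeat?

2

Wei's results: beat Gita, Sofia; lost to Hiro, Bilal, Liang, Felix, Uma, Elif.
That is 2 wins.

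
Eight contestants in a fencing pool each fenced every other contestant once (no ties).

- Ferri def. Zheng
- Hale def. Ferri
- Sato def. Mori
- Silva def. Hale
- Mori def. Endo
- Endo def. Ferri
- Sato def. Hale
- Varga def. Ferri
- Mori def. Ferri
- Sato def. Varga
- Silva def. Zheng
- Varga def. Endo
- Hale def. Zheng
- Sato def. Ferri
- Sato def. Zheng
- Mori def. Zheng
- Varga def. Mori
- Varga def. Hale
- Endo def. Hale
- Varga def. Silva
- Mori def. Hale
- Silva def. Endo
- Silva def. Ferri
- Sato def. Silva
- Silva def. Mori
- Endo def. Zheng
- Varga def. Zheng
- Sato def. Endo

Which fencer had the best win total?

Win totals: Sato 7, Hale 2, Varga 6, Silva 5, Mori 4, Endo 3, Zheng 0, Ferri 1.
Sato leads with 7 wins (next highest: 6).

Sato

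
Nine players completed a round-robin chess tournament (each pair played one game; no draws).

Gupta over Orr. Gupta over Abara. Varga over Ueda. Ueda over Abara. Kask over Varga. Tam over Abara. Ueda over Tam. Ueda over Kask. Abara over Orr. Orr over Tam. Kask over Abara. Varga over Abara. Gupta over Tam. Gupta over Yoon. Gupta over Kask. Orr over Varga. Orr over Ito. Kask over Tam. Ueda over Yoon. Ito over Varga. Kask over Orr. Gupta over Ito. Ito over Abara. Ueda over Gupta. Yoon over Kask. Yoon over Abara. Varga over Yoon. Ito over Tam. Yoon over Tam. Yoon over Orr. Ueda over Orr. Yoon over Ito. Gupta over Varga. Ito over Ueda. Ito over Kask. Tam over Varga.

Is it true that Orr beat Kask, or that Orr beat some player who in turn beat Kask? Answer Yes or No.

Yes

Orr did not beat Kask directly.
Orr beat Ito, Tam, Varga. Of those, Ito beat Kask.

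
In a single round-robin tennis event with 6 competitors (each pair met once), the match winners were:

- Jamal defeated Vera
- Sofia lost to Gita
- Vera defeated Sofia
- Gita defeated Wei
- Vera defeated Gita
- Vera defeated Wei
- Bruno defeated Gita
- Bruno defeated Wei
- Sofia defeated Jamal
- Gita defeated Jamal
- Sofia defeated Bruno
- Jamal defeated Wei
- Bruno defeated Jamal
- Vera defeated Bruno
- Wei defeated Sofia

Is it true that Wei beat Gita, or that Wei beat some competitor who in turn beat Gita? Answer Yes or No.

Wei did not beat Gita directly.
Wei beat Sofia, but each of them lost to Gita. No two-step path.

No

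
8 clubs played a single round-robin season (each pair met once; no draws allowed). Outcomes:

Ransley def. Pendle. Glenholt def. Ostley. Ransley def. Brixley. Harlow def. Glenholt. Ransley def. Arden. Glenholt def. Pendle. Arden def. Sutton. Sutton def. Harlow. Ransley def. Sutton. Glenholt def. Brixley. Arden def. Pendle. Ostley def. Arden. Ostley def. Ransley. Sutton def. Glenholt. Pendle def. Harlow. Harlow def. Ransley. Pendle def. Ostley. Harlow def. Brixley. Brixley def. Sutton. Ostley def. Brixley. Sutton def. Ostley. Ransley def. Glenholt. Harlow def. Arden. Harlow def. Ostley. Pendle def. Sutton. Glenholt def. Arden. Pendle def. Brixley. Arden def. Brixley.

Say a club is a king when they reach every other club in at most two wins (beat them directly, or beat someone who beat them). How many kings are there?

Pendle reaches everyone (king).
Ransley reaches everyone (king).
Brixley cannot reach Pendle, Ransley, Arden in two steps.
Sutton reaches everyone (king).
Harlow reaches everyone (king).
Ostley cannot reach Harlow in two steps.
Arden cannot reach Ransley in two steps.
Glenholt reaches everyone (king).
Kings: Pendle, Ransley, Sutton, Harlow, Glenholt — 5.

5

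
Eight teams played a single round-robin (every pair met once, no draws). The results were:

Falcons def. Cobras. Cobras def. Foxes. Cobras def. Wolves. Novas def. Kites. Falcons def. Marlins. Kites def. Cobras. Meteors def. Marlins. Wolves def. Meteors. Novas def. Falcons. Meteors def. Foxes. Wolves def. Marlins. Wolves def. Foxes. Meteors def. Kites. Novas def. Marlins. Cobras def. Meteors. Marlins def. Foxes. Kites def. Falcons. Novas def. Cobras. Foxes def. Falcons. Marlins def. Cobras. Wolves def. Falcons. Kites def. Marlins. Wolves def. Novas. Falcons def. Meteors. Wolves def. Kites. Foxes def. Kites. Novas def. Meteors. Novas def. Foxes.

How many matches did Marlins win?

Marlins' results: beat Foxes, Cobras; lost to Novas, Kites, Falcons, Wolves, Meteors.
That is 2 wins.

2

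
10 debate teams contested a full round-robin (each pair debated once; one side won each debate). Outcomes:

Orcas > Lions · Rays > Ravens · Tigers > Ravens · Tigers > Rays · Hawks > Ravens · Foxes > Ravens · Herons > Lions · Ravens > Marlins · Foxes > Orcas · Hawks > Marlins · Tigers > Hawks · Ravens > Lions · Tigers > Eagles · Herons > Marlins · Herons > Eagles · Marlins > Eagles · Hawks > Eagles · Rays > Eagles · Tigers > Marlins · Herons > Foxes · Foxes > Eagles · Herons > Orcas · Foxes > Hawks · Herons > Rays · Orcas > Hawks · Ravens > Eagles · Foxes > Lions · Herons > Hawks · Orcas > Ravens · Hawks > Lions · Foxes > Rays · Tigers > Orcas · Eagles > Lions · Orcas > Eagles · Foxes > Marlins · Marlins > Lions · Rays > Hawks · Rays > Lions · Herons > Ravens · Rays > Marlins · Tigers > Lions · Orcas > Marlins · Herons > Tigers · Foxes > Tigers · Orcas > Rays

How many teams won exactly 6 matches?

Win totals: Hawks 4, Marlins 2, Orcas 6, Foxes 8, Ravens 3, Lions 0, Rays 5, Tigers 7, Herons 9, Eagles 1.
Exactly 6: Orcas — 1 team.

1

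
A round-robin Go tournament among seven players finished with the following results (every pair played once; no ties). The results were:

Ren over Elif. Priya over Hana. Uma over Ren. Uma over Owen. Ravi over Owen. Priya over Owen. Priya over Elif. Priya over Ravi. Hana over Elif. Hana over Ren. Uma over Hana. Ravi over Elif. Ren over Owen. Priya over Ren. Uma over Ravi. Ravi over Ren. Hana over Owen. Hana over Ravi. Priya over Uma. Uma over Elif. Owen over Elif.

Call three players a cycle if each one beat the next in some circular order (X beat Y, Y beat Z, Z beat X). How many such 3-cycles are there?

Win totals: Hana 4, Ren 2, Owen 1, Priya 6, Uma 5, Ravi 3, Elif 0.
A player with w wins dominates both others in C(w,2) triples; summing gives 6 + 1 + 0 + 15 + 10 + 3 + 0 = 35 transitive triples.
Total triples C(7,3) = 35, so cyclic triples = 35 − 35 = 0.

0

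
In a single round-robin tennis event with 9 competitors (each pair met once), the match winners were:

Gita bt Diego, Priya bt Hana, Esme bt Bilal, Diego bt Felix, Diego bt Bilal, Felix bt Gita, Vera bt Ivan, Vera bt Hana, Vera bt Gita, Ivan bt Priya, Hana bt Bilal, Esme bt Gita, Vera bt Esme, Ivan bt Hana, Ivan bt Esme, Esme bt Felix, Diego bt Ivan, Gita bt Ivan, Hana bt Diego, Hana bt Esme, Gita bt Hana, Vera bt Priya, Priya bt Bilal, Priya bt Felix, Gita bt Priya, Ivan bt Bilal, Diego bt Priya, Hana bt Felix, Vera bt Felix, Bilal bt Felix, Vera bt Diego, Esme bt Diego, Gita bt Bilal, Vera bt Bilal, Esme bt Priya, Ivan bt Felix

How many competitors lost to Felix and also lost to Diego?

0

Felix beat: Gita.
Diego beat: Bilal, Ivan, Priya, Felix.
No one was beaten by both.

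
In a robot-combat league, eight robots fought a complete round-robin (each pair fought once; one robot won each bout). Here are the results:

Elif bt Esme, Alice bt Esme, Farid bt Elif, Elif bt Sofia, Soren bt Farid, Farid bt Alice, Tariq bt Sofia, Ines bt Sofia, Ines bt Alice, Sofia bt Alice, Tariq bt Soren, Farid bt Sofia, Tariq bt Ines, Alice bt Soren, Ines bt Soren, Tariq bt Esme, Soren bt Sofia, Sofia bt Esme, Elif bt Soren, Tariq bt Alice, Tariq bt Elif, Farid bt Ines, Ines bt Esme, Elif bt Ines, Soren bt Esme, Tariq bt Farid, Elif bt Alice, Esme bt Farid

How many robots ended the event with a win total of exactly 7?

1

Win totals: Sofia 2, Esme 1, Tariq 7, Ines 4, Farid 4, Alice 2, Elif 5, Soren 3.
Exactly 7: Tariq — 1 robot.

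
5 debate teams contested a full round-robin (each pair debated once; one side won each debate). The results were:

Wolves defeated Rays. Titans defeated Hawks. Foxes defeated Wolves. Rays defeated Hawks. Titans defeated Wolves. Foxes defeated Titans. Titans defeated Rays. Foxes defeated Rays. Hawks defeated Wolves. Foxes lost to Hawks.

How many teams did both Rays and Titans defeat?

Rays beat: Hawks.
Titans beat: Rays, Wolves, Hawks.
Both beat: Hawks — 1.

1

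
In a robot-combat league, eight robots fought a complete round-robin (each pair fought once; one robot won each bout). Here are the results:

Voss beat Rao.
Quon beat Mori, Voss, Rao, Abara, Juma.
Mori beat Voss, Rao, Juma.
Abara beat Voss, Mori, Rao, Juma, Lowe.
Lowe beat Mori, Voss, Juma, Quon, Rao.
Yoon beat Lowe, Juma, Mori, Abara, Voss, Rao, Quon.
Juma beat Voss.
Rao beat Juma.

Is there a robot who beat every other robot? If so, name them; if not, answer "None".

Yoon has 7 wins out of 7 opponents — a perfect record.

Yoon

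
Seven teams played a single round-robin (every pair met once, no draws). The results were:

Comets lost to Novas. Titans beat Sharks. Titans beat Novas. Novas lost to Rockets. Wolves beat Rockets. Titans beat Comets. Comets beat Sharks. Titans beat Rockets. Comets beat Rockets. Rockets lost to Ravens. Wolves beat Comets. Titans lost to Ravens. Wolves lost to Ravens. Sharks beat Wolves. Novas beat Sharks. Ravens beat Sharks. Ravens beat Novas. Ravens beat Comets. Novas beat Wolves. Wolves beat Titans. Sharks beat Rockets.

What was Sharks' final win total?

2

Sharks' results: beat Rockets, Wolves; lost to Ravens, Comets, Titans, Novas.
That is 2 wins.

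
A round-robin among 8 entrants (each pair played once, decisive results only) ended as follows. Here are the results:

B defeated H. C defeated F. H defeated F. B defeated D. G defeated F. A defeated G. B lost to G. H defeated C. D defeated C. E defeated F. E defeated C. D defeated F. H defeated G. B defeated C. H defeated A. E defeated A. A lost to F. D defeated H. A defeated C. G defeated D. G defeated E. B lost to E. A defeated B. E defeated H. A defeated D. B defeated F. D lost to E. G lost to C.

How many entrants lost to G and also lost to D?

G beat: B, D, E, F.
D beat: C, F, H.
Both beat: F — 1.

1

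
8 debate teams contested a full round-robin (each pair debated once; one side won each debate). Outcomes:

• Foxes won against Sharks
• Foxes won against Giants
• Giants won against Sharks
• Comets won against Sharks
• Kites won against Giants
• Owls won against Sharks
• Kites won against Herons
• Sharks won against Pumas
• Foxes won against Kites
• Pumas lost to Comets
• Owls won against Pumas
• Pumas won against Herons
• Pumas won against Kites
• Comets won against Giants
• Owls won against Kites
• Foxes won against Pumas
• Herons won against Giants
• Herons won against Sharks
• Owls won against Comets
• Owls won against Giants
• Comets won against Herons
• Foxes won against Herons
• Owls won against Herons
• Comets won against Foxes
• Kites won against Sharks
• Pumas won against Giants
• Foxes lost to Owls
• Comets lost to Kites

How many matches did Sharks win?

1

Sharks' results: beat Pumas; lost to Foxes, Owls, Herons, Comets, Giants, Kites.
That is 1 win.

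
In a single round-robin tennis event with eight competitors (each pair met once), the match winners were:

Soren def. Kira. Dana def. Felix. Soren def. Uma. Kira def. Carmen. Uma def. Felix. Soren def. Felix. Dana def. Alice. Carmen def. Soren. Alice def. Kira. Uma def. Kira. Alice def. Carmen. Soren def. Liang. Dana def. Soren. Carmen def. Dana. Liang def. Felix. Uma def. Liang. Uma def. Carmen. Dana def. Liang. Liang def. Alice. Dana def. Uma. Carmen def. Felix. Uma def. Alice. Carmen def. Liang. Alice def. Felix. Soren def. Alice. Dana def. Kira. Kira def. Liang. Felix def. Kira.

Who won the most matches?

Dana

Win totals: Uma 5, Carmen 4, Felix 1, Alice 3, Kira 2, Liang 2, Soren 5, Dana 6.
Dana leads with 6 wins (next highest: 5).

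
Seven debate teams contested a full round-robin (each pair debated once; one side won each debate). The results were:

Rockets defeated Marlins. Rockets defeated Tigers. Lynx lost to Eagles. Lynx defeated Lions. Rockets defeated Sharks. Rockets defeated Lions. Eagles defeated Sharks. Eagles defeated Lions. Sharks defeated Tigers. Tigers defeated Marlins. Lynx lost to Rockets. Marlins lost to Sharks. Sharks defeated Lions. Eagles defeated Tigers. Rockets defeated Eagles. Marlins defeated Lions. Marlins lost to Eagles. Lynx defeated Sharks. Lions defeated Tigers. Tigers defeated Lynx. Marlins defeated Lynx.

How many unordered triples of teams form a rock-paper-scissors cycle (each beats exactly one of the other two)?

4

Win totals: Eagles 5, Lynx 2, Sharks 3, Lions 1, Tigers 2, Rockets 6, Marlins 2.
A team with w wins dominates both others in C(w,2) triples; summing gives 10 + 1 + 3 + 0 + 1 + 15 + 1 = 31 transitive triples.
Total triples C(7,3) = 35, so cyclic triples = 35 − 31 = 4.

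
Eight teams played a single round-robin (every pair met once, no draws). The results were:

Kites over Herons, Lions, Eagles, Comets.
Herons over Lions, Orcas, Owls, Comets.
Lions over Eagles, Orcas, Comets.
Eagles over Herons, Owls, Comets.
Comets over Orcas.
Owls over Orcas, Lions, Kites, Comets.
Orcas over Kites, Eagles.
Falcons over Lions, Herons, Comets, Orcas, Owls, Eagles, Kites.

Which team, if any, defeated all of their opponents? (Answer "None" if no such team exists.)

Falcons

Falcons has 7 wins out of 7 opponents — a perfect record.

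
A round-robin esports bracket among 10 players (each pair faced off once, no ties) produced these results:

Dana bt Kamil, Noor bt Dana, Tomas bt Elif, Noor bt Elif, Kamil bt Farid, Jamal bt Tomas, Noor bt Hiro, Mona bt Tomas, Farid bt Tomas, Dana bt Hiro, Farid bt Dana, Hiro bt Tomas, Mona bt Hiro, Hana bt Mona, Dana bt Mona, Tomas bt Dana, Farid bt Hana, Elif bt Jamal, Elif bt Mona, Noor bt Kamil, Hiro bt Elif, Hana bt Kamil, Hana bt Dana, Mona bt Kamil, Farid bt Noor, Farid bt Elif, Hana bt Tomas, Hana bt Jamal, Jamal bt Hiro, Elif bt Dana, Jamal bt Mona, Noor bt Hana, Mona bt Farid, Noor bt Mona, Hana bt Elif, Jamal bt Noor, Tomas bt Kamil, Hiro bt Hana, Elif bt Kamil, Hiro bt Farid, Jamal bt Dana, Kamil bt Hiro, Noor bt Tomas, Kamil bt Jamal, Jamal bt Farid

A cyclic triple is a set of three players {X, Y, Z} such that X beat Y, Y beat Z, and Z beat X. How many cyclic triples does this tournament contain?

Win totals: Kamil 3, Mona 4, Jamal 6, Tomas 3, Dana 3, Hana 6, Elif 4, Noor 7, Hiro 4, Farid 5.
A player with w wins dominates both others in C(w,2) triples; summing gives 3 + 6 + 15 + 3 + 3 + 15 + 6 + 21 + 6 + 10 = 88 transitive triples.
Total triples C(10,3) = 120, so cyclic triples = 120 − 88 = 32.

32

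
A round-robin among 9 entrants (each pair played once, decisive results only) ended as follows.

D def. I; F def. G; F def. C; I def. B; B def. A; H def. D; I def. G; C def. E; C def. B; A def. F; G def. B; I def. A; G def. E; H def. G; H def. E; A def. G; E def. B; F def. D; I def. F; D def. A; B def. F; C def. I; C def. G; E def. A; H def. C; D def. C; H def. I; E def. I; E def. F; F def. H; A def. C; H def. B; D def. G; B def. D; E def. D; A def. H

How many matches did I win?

I's results: beat A, B, F, G; lost to C, D, E, H.
That is 4 wins.

4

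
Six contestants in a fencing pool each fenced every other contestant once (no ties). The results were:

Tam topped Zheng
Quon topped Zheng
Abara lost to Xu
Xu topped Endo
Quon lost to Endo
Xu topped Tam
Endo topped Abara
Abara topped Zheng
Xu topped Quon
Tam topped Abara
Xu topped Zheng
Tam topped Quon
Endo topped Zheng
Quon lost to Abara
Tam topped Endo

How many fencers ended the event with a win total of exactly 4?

1

Win totals: Quon 1, Xu 5, Abara 2, Tam 4, Zheng 0, Endo 3.
Exactly 4: Tam — 1 fencer.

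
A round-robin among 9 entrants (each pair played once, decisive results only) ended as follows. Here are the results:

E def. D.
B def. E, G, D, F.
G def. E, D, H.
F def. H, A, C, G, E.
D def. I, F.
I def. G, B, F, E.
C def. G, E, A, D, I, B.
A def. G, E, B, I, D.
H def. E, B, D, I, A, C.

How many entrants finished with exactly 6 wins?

Win totals: A 5, B 4, C 6, D 2, E 1, F 5, G 3, H 6, I 4.
Exactly 6: C, H — 2 entrants.

2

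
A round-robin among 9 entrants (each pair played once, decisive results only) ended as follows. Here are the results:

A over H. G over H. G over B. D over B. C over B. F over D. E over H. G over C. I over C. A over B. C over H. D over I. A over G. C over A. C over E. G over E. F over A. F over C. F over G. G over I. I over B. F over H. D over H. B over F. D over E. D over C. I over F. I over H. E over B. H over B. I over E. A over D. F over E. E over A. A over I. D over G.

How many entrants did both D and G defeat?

5

D beat: B, C, E, G, H, I.
G beat: B, C, E, H, I.
Both beat: B, C, E, H, I — 5.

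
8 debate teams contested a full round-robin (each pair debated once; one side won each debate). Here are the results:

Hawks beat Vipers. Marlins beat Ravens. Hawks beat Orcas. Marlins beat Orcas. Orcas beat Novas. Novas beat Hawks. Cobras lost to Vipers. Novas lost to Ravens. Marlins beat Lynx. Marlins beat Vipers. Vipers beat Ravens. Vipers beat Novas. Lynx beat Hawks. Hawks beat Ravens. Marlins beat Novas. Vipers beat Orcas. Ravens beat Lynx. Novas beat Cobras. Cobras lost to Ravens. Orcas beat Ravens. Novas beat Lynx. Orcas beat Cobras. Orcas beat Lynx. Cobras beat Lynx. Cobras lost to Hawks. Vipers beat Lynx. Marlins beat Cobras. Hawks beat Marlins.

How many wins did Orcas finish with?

4

Orcas' results: beat Novas, Ravens, Lynx, Cobras; lost to Vipers, Marlins, Hawks.
That is 4 wins.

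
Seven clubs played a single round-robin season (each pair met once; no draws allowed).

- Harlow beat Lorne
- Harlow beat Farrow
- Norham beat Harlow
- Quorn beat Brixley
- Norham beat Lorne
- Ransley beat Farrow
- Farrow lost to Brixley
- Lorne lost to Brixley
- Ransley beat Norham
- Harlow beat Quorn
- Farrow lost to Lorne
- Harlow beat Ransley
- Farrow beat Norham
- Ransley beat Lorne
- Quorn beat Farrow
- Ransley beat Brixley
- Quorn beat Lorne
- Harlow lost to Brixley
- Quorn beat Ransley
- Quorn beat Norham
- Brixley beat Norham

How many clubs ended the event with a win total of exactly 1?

2

Win totals: Norham 2, Farrow 1, Quorn 5, Lorne 1, Ransley 4, Harlow 4, Brixley 4.
Exactly 1: Farrow, Lorne — 2 clubs.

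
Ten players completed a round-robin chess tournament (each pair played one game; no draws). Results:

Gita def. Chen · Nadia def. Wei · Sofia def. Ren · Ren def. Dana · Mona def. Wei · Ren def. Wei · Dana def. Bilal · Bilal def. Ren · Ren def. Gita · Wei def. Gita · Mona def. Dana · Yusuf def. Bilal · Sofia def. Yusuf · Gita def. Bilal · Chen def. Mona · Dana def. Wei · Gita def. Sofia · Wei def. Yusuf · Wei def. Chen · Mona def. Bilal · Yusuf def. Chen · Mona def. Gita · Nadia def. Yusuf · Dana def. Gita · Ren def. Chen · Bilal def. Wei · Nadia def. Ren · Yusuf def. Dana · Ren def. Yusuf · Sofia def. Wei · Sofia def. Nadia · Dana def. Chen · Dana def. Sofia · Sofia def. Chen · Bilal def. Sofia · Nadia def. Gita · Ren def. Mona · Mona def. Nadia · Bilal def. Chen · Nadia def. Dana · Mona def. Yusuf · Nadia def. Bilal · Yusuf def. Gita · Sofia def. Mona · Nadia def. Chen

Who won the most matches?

Nadia

Win totals: Dana 5, Nadia 7, Mona 6, Bilal 4, Sofia 6, Chen 1, Gita 3, Ren 6, Yusuf 4, Wei 3.
Nadia leads with 7 wins (next highest: 6).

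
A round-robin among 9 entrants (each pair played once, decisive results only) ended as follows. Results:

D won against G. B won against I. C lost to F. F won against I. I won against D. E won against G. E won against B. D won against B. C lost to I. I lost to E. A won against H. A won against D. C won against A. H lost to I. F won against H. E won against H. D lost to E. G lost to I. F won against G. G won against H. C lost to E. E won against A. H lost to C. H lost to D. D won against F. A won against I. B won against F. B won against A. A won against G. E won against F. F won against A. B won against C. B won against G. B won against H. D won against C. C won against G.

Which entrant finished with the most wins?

E

Win totals: A 4, B 6, C 3, D 5, E 8, F 5, G 1, H 0, I 4.
E leads with 8 wins (next highest: 6).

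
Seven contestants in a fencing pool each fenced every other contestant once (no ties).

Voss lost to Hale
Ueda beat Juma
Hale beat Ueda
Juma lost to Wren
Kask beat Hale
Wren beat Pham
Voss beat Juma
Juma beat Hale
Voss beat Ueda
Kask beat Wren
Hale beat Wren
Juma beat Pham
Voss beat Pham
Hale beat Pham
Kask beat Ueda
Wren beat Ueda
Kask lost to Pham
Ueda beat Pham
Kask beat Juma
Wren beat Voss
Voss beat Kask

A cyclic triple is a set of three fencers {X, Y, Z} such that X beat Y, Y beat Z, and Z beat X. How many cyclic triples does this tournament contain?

Win totals: Juma 2, Ueda 2, Hale 4, Voss 4, Pham 1, Kask 4, Wren 4.
A fencer with w wins dominates both others in C(w,2) triples; summing gives 1 + 1 + 6 + 6 + 0 + 6 + 6 = 26 transitive triples.
Total triples C(7,3) = 35, so cyclic triples = 35 − 26 = 9.

9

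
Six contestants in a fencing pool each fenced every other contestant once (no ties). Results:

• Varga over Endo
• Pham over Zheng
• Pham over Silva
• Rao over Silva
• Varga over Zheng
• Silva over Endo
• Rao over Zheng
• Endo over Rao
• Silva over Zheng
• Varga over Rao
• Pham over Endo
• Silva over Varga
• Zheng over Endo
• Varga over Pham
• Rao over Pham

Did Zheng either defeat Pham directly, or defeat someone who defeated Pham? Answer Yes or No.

No

Zheng did not beat Pham directly.
Zheng beat Endo, but each of them lost to Pham. No two-step path.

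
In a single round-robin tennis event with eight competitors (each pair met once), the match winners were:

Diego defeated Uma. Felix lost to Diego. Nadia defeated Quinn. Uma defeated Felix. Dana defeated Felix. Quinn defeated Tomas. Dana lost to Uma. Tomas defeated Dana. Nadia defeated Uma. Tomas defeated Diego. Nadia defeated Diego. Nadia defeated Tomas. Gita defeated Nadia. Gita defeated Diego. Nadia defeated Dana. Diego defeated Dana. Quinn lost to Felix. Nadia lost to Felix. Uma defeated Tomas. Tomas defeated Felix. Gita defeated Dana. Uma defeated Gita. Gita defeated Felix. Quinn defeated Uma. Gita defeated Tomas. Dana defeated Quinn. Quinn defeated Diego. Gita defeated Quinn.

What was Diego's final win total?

3

Diego's results: beat Dana, Uma, Felix; lost to Gita, Quinn, Nadia, Tomas.
That is 3 wins.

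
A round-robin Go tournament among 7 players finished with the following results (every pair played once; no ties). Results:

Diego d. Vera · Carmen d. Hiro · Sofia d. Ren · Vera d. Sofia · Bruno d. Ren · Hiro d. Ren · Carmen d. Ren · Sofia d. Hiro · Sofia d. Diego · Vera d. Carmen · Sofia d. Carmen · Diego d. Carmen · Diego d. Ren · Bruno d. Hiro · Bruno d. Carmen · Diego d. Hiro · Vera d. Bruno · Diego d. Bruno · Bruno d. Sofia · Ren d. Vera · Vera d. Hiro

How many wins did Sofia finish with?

Sofia's results: beat Carmen, Ren, Diego, Hiro; lost to Bruno, Vera.
That is 4 wins.

4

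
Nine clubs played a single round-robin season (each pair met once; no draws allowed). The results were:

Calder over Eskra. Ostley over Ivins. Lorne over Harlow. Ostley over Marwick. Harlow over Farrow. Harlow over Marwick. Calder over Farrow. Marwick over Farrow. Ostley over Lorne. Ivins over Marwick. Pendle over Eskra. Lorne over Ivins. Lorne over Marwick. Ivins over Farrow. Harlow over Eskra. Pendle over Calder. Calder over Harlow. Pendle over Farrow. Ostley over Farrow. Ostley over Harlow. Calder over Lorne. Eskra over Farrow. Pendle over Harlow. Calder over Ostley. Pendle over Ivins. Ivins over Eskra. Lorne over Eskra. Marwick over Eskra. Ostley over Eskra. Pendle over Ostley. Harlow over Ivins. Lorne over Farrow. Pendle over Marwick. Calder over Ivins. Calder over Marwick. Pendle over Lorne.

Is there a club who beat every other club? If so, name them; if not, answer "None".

Pendle has 8 wins out of 8 opponents — a perfect record.

Pendle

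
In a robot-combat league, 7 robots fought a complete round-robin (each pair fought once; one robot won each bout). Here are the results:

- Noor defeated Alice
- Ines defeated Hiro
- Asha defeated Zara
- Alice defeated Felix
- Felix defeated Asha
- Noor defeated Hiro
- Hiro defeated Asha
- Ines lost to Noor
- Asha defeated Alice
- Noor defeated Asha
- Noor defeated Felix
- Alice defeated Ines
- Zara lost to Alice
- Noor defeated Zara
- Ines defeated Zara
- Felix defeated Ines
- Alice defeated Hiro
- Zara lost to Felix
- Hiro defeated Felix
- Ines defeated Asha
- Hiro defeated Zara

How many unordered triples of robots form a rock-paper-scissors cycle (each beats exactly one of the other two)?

4

Win totals: Hiro 3, Asha 2, Ines 3, Noor 6, Felix 3, Alice 4, Zara 0.
A robot with w wins dominates both others in C(w,2) triples; summing gives 3 + 1 + 3 + 15 + 3 + 6 + 0 = 31 transitive triples.
Total triples C(7,3) = 35, so cyclic triples = 35 − 31 = 4.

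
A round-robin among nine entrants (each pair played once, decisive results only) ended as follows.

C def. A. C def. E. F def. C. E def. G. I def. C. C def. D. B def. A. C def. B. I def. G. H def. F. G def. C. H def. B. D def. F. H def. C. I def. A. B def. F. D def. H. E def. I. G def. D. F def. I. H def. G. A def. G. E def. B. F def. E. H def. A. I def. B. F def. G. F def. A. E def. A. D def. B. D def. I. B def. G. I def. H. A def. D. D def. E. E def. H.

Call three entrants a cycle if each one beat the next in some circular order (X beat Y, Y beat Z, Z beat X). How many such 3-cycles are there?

Win totals: A 2, B 3, C 4, D 5, E 5, F 5, G 2, H 5, I 5.
An entrant with w wins dominates both others in C(w,2) triples; summing gives 1 + 3 + 6 + 10 + 10 + 10 + 1 + 10 + 10 = 61 transitive triples.
Total triples C(9,3) = 84, so cyclic triples = 84 − 61 = 23.

23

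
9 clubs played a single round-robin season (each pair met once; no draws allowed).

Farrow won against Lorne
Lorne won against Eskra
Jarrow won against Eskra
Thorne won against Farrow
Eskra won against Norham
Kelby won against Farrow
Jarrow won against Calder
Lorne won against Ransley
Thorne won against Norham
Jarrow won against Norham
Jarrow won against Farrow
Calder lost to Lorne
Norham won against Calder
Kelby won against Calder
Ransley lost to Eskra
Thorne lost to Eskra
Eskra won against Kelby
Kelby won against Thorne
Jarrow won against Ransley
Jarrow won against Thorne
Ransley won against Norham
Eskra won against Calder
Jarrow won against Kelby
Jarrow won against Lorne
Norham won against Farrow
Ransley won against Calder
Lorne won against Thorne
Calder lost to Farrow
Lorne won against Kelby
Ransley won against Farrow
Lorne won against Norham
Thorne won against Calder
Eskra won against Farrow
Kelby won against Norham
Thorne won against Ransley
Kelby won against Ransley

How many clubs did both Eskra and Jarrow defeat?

Eskra beat: Calder, Farrow, Kelby, Norham, Thorne, Ransley.
Jarrow beat: Calder, Farrow, Lorne, Kelby, Norham, Eskra, Thorne, Ransley.
Both beat: Calder, Farrow, Kelby, Norham, Thorne, Ransley — 6.

6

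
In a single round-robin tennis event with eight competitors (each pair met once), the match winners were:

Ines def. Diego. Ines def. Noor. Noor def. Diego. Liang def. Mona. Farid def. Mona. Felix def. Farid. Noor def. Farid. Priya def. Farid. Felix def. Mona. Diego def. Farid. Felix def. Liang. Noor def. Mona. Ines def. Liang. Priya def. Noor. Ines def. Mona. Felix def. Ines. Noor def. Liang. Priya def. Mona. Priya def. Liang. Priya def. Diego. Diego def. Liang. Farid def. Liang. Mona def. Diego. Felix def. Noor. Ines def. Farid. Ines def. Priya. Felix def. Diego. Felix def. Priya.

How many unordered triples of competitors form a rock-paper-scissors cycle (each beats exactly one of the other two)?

2

Win totals: Felix 7, Liang 1, Diego 2, Ines 6, Priya 5, Noor 4, Mona 1, Farid 2.
A competitor with w wins dominates both others in C(w,2) triples; summing gives 21 + 0 + 1 + 15 + 10 + 6 + 0 + 1 = 54 transitive triples.
Total triples C(8,3) = 56, so cyclic triples = 56 − 54 = 2.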